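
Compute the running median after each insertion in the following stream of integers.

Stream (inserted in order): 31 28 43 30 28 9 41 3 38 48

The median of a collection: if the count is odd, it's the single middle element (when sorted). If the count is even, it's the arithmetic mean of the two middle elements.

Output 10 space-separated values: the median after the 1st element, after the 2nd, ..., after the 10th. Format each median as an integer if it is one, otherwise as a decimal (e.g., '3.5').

Step 1: insert 31 -> lo=[31] (size 1, max 31) hi=[] (size 0) -> median=31
Step 2: insert 28 -> lo=[28] (size 1, max 28) hi=[31] (size 1, min 31) -> median=29.5
Step 3: insert 43 -> lo=[28, 31] (size 2, max 31) hi=[43] (size 1, min 43) -> median=31
Step 4: insert 30 -> lo=[28, 30] (size 2, max 30) hi=[31, 43] (size 2, min 31) -> median=30.5
Step 5: insert 28 -> lo=[28, 28, 30] (size 3, max 30) hi=[31, 43] (size 2, min 31) -> median=30
Step 6: insert 9 -> lo=[9, 28, 28] (size 3, max 28) hi=[30, 31, 43] (size 3, min 30) -> median=29
Step 7: insert 41 -> lo=[9, 28, 28, 30] (size 4, max 30) hi=[31, 41, 43] (size 3, min 31) -> median=30
Step 8: insert 3 -> lo=[3, 9, 28, 28] (size 4, max 28) hi=[30, 31, 41, 43] (size 4, min 30) -> median=29
Step 9: insert 38 -> lo=[3, 9, 28, 28, 30] (size 5, max 30) hi=[31, 38, 41, 43] (size 4, min 31) -> median=30
Step 10: insert 48 -> lo=[3, 9, 28, 28, 30] (size 5, max 30) hi=[31, 38, 41, 43, 48] (size 5, min 31) -> median=30.5

Answer: 31 29.5 31 30.5 30 29 30 29 30 30.5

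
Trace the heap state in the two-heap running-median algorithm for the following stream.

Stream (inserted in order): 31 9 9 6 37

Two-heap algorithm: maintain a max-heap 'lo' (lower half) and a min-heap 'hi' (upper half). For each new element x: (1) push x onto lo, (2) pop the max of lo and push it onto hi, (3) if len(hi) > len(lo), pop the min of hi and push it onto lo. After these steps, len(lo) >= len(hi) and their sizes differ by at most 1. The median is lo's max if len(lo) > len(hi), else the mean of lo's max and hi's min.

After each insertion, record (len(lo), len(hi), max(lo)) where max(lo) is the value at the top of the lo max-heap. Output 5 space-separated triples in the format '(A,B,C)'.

Step 1: insert 31 -> lo=[31] hi=[] -> (len(lo)=1, len(hi)=0, max(lo)=31)
Step 2: insert 9 -> lo=[9] hi=[31] -> (len(lo)=1, len(hi)=1, max(lo)=9)
Step 3: insert 9 -> lo=[9, 9] hi=[31] -> (len(lo)=2, len(hi)=1, max(lo)=9)
Step 4: insert 6 -> lo=[6, 9] hi=[9, 31] -> (len(lo)=2, len(hi)=2, max(lo)=9)
Step 5: insert 37 -> lo=[6, 9, 9] hi=[31, 37] -> (len(lo)=3, len(hi)=2, max(lo)=9)

Answer: (1,0,31) (1,1,9) (2,1,9) (2,2,9) (3,2,9)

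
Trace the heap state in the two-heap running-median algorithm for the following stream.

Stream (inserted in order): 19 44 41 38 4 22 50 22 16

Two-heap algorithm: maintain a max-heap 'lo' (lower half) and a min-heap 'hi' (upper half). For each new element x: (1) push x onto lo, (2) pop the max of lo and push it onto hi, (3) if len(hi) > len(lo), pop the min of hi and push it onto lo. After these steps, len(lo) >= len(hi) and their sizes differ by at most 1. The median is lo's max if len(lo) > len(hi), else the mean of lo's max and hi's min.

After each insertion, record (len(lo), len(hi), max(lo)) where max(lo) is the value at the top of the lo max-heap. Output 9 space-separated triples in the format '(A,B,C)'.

Answer: (1,0,19) (1,1,19) (2,1,41) (2,2,38) (3,2,38) (3,3,22) (4,3,38) (4,4,22) (5,4,22)

Derivation:
Step 1: insert 19 -> lo=[19] hi=[] -> (len(lo)=1, len(hi)=0, max(lo)=19)
Step 2: insert 44 -> lo=[19] hi=[44] -> (len(lo)=1, len(hi)=1, max(lo)=19)
Step 3: insert 41 -> lo=[19, 41] hi=[44] -> (len(lo)=2, len(hi)=1, max(lo)=41)
Step 4: insert 38 -> lo=[19, 38] hi=[41, 44] -> (len(lo)=2, len(hi)=2, max(lo)=38)
Step 5: insert 4 -> lo=[4, 19, 38] hi=[41, 44] -> (len(lo)=3, len(hi)=2, max(lo)=38)
Step 6: insert 22 -> lo=[4, 19, 22] hi=[38, 41, 44] -> (len(lo)=3, len(hi)=3, max(lo)=22)
Step 7: insert 50 -> lo=[4, 19, 22, 38] hi=[41, 44, 50] -> (len(lo)=4, len(hi)=3, max(lo)=38)
Step 8: insert 22 -> lo=[4, 19, 22, 22] hi=[38, 41, 44, 50] -> (len(lo)=4, len(hi)=4, max(lo)=22)
Step 9: insert 16 -> lo=[4, 16, 19, 22, 22] hi=[38, 41, 44, 50] -> (len(lo)=5, len(hi)=4, max(lo)=22)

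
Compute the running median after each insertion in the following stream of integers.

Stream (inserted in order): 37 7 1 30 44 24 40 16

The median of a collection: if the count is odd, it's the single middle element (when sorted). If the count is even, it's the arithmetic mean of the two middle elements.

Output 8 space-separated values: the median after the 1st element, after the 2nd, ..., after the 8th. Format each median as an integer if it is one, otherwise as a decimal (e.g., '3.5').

Answer: 37 22 7 18.5 30 27 30 27

Derivation:
Step 1: insert 37 -> lo=[37] (size 1, max 37) hi=[] (size 0) -> median=37
Step 2: insert 7 -> lo=[7] (size 1, max 7) hi=[37] (size 1, min 37) -> median=22
Step 3: insert 1 -> lo=[1, 7] (size 2, max 7) hi=[37] (size 1, min 37) -> median=7
Step 4: insert 30 -> lo=[1, 7] (size 2, max 7) hi=[30, 37] (size 2, min 30) -> median=18.5
Step 5: insert 44 -> lo=[1, 7, 30] (size 3, max 30) hi=[37, 44] (size 2, min 37) -> median=30
Step 6: insert 24 -> lo=[1, 7, 24] (size 3, max 24) hi=[30, 37, 44] (size 3, min 30) -> median=27
Step 7: insert 40 -> lo=[1, 7, 24, 30] (size 4, max 30) hi=[37, 40, 44] (size 3, min 37) -> median=30
Step 8: insert 16 -> lo=[1, 7, 16, 24] (size 4, max 24) hi=[30, 37, 40, 44] (size 4, min 30) -> median=27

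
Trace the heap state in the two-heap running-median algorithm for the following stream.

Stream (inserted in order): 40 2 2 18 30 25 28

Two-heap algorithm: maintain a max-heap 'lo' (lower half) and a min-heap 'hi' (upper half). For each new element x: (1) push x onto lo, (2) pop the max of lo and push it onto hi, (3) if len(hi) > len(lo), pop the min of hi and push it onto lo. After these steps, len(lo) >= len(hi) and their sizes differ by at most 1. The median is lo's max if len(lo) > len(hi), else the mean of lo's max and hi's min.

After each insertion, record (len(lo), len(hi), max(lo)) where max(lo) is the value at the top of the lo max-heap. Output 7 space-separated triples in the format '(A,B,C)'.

Step 1: insert 40 -> lo=[40] hi=[] -> (len(lo)=1, len(hi)=0, max(lo)=40)
Step 2: insert 2 -> lo=[2] hi=[40] -> (len(lo)=1, len(hi)=1, max(lo)=2)
Step 3: insert 2 -> lo=[2, 2] hi=[40] -> (len(lo)=2, len(hi)=1, max(lo)=2)
Step 4: insert 18 -> lo=[2, 2] hi=[18, 40] -> (len(lo)=2, len(hi)=2, max(lo)=2)
Step 5: insert 30 -> lo=[2, 2, 18] hi=[30, 40] -> (len(lo)=3, len(hi)=2, max(lo)=18)
Step 6: insert 25 -> lo=[2, 2, 18] hi=[25, 30, 40] -> (len(lo)=3, len(hi)=3, max(lo)=18)
Step 7: insert 28 -> lo=[2, 2, 18, 25] hi=[28, 30, 40] -> (len(lo)=4, len(hi)=3, max(lo)=25)

Answer: (1,0,40) (1,1,2) (2,1,2) (2,2,2) (3,2,18) (3,3,18) (4,3,25)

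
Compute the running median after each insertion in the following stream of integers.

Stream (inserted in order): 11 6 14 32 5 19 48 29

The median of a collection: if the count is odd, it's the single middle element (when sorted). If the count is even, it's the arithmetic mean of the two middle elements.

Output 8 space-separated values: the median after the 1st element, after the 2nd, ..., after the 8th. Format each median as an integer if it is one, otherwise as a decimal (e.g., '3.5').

Answer: 11 8.5 11 12.5 11 12.5 14 16.5

Derivation:
Step 1: insert 11 -> lo=[11] (size 1, max 11) hi=[] (size 0) -> median=11
Step 2: insert 6 -> lo=[6] (size 1, max 6) hi=[11] (size 1, min 11) -> median=8.5
Step 3: insert 14 -> lo=[6, 11] (size 2, max 11) hi=[14] (size 1, min 14) -> median=11
Step 4: insert 32 -> lo=[6, 11] (size 2, max 11) hi=[14, 32] (size 2, min 14) -> median=12.5
Step 5: insert 5 -> lo=[5, 6, 11] (size 3, max 11) hi=[14, 32] (size 2, min 14) -> median=11
Step 6: insert 19 -> lo=[5, 6, 11] (size 3, max 11) hi=[14, 19, 32] (size 3, min 14) -> median=12.5
Step 7: insert 48 -> lo=[5, 6, 11, 14] (size 4, max 14) hi=[19, 32, 48] (size 3, min 19) -> median=14
Step 8: insert 29 -> lo=[5, 6, 11, 14] (size 4, max 14) hi=[19, 29, 32, 48] (size 4, min 19) -> median=16.5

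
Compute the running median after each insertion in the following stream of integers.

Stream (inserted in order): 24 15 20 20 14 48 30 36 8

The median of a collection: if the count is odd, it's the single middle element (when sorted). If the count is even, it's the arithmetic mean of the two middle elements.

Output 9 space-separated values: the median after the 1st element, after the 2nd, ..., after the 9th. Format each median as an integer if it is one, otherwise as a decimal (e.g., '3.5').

Answer: 24 19.5 20 20 20 20 20 22 20

Derivation:
Step 1: insert 24 -> lo=[24] (size 1, max 24) hi=[] (size 0) -> median=24
Step 2: insert 15 -> lo=[15] (size 1, max 15) hi=[24] (size 1, min 24) -> median=19.5
Step 3: insert 20 -> lo=[15, 20] (size 2, max 20) hi=[24] (size 1, min 24) -> median=20
Step 4: insert 20 -> lo=[15, 20] (size 2, max 20) hi=[20, 24] (size 2, min 20) -> median=20
Step 5: insert 14 -> lo=[14, 15, 20] (size 3, max 20) hi=[20, 24] (size 2, min 20) -> median=20
Step 6: insert 48 -> lo=[14, 15, 20] (size 3, max 20) hi=[20, 24, 48] (size 3, min 20) -> median=20
Step 7: insert 30 -> lo=[14, 15, 20, 20] (size 4, max 20) hi=[24, 30, 48] (size 3, min 24) -> median=20
Step 8: insert 36 -> lo=[14, 15, 20, 20] (size 4, max 20) hi=[24, 30, 36, 48] (size 4, min 24) -> median=22
Step 9: insert 8 -> lo=[8, 14, 15, 20, 20] (size 5, max 20) hi=[24, 30, 36, 48] (size 4, min 24) -> median=20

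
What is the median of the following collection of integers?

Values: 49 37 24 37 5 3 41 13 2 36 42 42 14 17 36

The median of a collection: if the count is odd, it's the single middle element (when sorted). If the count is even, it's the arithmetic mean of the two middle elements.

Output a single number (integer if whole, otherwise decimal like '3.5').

Step 1: insert 49 -> lo=[49] (size 1, max 49) hi=[] (size 0) -> median=49
Step 2: insert 37 -> lo=[37] (size 1, max 37) hi=[49] (size 1, min 49) -> median=43
Step 3: insert 24 -> lo=[24, 37] (size 2, max 37) hi=[49] (size 1, min 49) -> median=37
Step 4: insert 37 -> lo=[24, 37] (size 2, max 37) hi=[37, 49] (size 2, min 37) -> median=37
Step 5: insert 5 -> lo=[5, 24, 37] (size 3, max 37) hi=[37, 49] (size 2, min 37) -> median=37
Step 6: insert 3 -> lo=[3, 5, 24] (size 3, max 24) hi=[37, 37, 49] (size 3, min 37) -> median=30.5
Step 7: insert 41 -> lo=[3, 5, 24, 37] (size 4, max 37) hi=[37, 41, 49] (size 3, min 37) -> median=37
Step 8: insert 13 -> lo=[3, 5, 13, 24] (size 4, max 24) hi=[37, 37, 41, 49] (size 4, min 37) -> median=30.5
Step 9: insert 2 -> lo=[2, 3, 5, 13, 24] (size 5, max 24) hi=[37, 37, 41, 49] (size 4, min 37) -> median=24
Step 10: insert 36 -> lo=[2, 3, 5, 13, 24] (size 5, max 24) hi=[36, 37, 37, 41, 49] (size 5, min 36) -> median=30
Step 11: insert 42 -> lo=[2, 3, 5, 13, 24, 36] (size 6, max 36) hi=[37, 37, 41, 42, 49] (size 5, min 37) -> median=36
Step 12: insert 42 -> lo=[2, 3, 5, 13, 24, 36] (size 6, max 36) hi=[37, 37, 41, 42, 42, 49] (size 6, min 37) -> median=36.5
Step 13: insert 14 -> lo=[2, 3, 5, 13, 14, 24, 36] (size 7, max 36) hi=[37, 37, 41, 42, 42, 49] (size 6, min 37) -> median=36
Step 14: insert 17 -> lo=[2, 3, 5, 13, 14, 17, 24] (size 7, max 24) hi=[36, 37, 37, 41, 42, 42, 49] (size 7, min 36) -> median=30
Step 15: insert 36 -> lo=[2, 3, 5, 13, 14, 17, 24, 36] (size 8, max 36) hi=[36, 37, 37, 41, 42, 42, 49] (size 7, min 36) -> median=36

Answer: 36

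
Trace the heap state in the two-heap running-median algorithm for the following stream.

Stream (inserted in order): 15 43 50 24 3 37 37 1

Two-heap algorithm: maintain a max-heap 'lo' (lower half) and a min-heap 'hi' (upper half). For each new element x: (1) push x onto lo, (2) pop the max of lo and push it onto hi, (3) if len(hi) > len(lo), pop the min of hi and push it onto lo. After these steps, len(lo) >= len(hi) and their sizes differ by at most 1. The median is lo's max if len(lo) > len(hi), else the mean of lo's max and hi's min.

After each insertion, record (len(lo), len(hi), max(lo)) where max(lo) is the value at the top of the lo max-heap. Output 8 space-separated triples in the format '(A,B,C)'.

Step 1: insert 15 -> lo=[15] hi=[] -> (len(lo)=1, len(hi)=0, max(lo)=15)
Step 2: insert 43 -> lo=[15] hi=[43] -> (len(lo)=1, len(hi)=1, max(lo)=15)
Step 3: insert 50 -> lo=[15, 43] hi=[50] -> (len(lo)=2, len(hi)=1, max(lo)=43)
Step 4: insert 24 -> lo=[15, 24] hi=[43, 50] -> (len(lo)=2, len(hi)=2, max(lo)=24)
Step 5: insert 3 -> lo=[3, 15, 24] hi=[43, 50] -> (len(lo)=3, len(hi)=2, max(lo)=24)
Step 6: insert 37 -> lo=[3, 15, 24] hi=[37, 43, 50] -> (len(lo)=3, len(hi)=3, max(lo)=24)
Step 7: insert 37 -> lo=[3, 15, 24, 37] hi=[37, 43, 50] -> (len(lo)=4, len(hi)=3, max(lo)=37)
Step 8: insert 1 -> lo=[1, 3, 15, 24] hi=[37, 37, 43, 50] -> (len(lo)=4, len(hi)=4, max(lo)=24)

Answer: (1,0,15) (1,1,15) (2,1,43) (2,2,24) (3,2,24) (3,3,24) (4,3,37) (4,4,24)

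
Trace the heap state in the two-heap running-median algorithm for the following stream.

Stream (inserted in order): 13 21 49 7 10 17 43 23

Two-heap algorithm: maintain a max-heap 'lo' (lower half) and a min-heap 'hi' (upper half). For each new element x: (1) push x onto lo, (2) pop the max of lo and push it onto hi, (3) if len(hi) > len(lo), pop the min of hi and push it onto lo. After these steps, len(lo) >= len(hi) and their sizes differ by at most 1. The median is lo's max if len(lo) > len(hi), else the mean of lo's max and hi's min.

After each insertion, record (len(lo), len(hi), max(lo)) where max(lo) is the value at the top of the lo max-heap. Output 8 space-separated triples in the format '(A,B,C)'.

Answer: (1,0,13) (1,1,13) (2,1,21) (2,2,13) (3,2,13) (3,3,13) (4,3,17) (4,4,17)

Derivation:
Step 1: insert 13 -> lo=[13] hi=[] -> (len(lo)=1, len(hi)=0, max(lo)=13)
Step 2: insert 21 -> lo=[13] hi=[21] -> (len(lo)=1, len(hi)=1, max(lo)=13)
Step 3: insert 49 -> lo=[13, 21] hi=[49] -> (len(lo)=2, len(hi)=1, max(lo)=21)
Step 4: insert 7 -> lo=[7, 13] hi=[21, 49] -> (len(lo)=2, len(hi)=2, max(lo)=13)
Step 5: insert 10 -> lo=[7, 10, 13] hi=[21, 49] -> (len(lo)=3, len(hi)=2, max(lo)=13)
Step 6: insert 17 -> lo=[7, 10, 13] hi=[17, 21, 49] -> (len(lo)=3, len(hi)=3, max(lo)=13)
Step 7: insert 43 -> lo=[7, 10, 13, 17] hi=[21, 43, 49] -> (len(lo)=4, len(hi)=3, max(lo)=17)
Step 8: insert 23 -> lo=[7, 10, 13, 17] hi=[21, 23, 43, 49] -> (len(lo)=4, len(hi)=4, max(lo)=17)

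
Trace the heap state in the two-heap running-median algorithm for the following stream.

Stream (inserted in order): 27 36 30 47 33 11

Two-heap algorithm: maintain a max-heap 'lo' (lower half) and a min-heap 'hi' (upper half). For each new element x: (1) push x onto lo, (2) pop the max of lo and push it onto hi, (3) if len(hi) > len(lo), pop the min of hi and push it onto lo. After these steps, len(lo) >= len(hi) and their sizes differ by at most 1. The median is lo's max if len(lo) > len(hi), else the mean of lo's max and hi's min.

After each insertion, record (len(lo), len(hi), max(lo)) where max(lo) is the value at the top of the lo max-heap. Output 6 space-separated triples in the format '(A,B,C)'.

Answer: (1,0,27) (1,1,27) (2,1,30) (2,2,30) (3,2,33) (3,3,30)

Derivation:
Step 1: insert 27 -> lo=[27] hi=[] -> (len(lo)=1, len(hi)=0, max(lo)=27)
Step 2: insert 36 -> lo=[27] hi=[36] -> (len(lo)=1, len(hi)=1, max(lo)=27)
Step 3: insert 30 -> lo=[27, 30] hi=[36] -> (len(lo)=2, len(hi)=1, max(lo)=30)
Step 4: insert 47 -> lo=[27, 30] hi=[36, 47] -> (len(lo)=2, len(hi)=2, max(lo)=30)
Step 5: insert 33 -> lo=[27, 30, 33] hi=[36, 47] -> (len(lo)=3, len(hi)=2, max(lo)=33)
Step 6: insert 11 -> lo=[11, 27, 30] hi=[33, 36, 47] -> (len(lo)=3, len(hi)=3, max(lo)=30)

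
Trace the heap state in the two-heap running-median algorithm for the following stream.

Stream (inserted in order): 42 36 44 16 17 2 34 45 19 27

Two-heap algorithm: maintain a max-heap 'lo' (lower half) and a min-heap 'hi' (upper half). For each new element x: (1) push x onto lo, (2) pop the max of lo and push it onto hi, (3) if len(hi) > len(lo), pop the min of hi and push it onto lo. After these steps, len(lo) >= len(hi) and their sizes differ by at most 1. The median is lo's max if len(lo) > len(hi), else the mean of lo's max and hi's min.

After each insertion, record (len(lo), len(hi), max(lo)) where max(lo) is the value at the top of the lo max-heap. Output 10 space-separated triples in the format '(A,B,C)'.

Answer: (1,0,42) (1,1,36) (2,1,42) (2,2,36) (3,2,36) (3,3,17) (4,3,34) (4,4,34) (5,4,34) (5,5,27)

Derivation:
Step 1: insert 42 -> lo=[42] hi=[] -> (len(lo)=1, len(hi)=0, max(lo)=42)
Step 2: insert 36 -> lo=[36] hi=[42] -> (len(lo)=1, len(hi)=1, max(lo)=36)
Step 3: insert 44 -> lo=[36, 42] hi=[44] -> (len(lo)=2, len(hi)=1, max(lo)=42)
Step 4: insert 16 -> lo=[16, 36] hi=[42, 44] -> (len(lo)=2, len(hi)=2, max(lo)=36)
Step 5: insert 17 -> lo=[16, 17, 36] hi=[42, 44] -> (len(lo)=3, len(hi)=2, max(lo)=36)
Step 6: insert 2 -> lo=[2, 16, 17] hi=[36, 42, 44] -> (len(lo)=3, len(hi)=3, max(lo)=17)
Step 7: insert 34 -> lo=[2, 16, 17, 34] hi=[36, 42, 44] -> (len(lo)=4, len(hi)=3, max(lo)=34)
Step 8: insert 45 -> lo=[2, 16, 17, 34] hi=[36, 42, 44, 45] -> (len(lo)=4, len(hi)=4, max(lo)=34)
Step 9: insert 19 -> lo=[2, 16, 17, 19, 34] hi=[36, 42, 44, 45] -> (len(lo)=5, len(hi)=4, max(lo)=34)
Step 10: insert 27 -> lo=[2, 16, 17, 19, 27] hi=[34, 36, 42, 44, 45] -> (len(lo)=5, len(hi)=5, max(lo)=27)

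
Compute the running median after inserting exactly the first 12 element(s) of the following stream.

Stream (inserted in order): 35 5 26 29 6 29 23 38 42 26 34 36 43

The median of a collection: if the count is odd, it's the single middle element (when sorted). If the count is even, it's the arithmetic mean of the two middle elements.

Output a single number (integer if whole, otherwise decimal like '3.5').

Answer: 29

Derivation:
Step 1: insert 35 -> lo=[35] (size 1, max 35) hi=[] (size 0) -> median=35
Step 2: insert 5 -> lo=[5] (size 1, max 5) hi=[35] (size 1, min 35) -> median=20
Step 3: insert 26 -> lo=[5, 26] (size 2, max 26) hi=[35] (size 1, min 35) -> median=26
Step 4: insert 29 -> lo=[5, 26] (size 2, max 26) hi=[29, 35] (size 2, min 29) -> median=27.5
Step 5: insert 6 -> lo=[5, 6, 26] (size 3, max 26) hi=[29, 35] (size 2, min 29) -> median=26
Step 6: insert 29 -> lo=[5, 6, 26] (size 3, max 26) hi=[29, 29, 35] (size 3, min 29) -> median=27.5
Step 7: insert 23 -> lo=[5, 6, 23, 26] (size 4, max 26) hi=[29, 29, 35] (size 3, min 29) -> median=26
Step 8: insert 38 -> lo=[5, 6, 23, 26] (size 4, max 26) hi=[29, 29, 35, 38] (size 4, min 29) -> median=27.5
Step 9: insert 42 -> lo=[5, 6, 23, 26, 29] (size 5, max 29) hi=[29, 35, 38, 42] (size 4, min 29) -> median=29
Step 10: insert 26 -> lo=[5, 6, 23, 26, 26] (size 5, max 26) hi=[29, 29, 35, 38, 42] (size 5, min 29) -> median=27.5
Step 11: insert 34 -> lo=[5, 6, 23, 26, 26, 29] (size 6, max 29) hi=[29, 34, 35, 38, 42] (size 5, min 29) -> median=29
Step 12: insert 36 -> lo=[5, 6, 23, 26, 26, 29] (size 6, max 29) hi=[29, 34, 35, 36, 38, 42] (size 6, min 29) -> median=29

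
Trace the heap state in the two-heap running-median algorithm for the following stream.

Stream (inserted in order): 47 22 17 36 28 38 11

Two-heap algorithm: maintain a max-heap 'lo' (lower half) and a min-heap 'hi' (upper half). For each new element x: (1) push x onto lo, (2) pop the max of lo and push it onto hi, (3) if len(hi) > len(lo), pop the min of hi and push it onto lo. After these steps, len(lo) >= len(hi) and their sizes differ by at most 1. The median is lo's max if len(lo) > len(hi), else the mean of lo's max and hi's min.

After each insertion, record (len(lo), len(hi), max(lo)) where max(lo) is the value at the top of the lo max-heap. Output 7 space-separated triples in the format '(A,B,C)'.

Answer: (1,0,47) (1,1,22) (2,1,22) (2,2,22) (3,2,28) (3,3,28) (4,3,28)

Derivation:
Step 1: insert 47 -> lo=[47] hi=[] -> (len(lo)=1, len(hi)=0, max(lo)=47)
Step 2: insert 22 -> lo=[22] hi=[47] -> (len(lo)=1, len(hi)=1, max(lo)=22)
Step 3: insert 17 -> lo=[17, 22] hi=[47] -> (len(lo)=2, len(hi)=1, max(lo)=22)
Step 4: insert 36 -> lo=[17, 22] hi=[36, 47] -> (len(lo)=2, len(hi)=2, max(lo)=22)
Step 5: insert 28 -> lo=[17, 22, 28] hi=[36, 47] -> (len(lo)=3, len(hi)=2, max(lo)=28)
Step 6: insert 38 -> lo=[17, 22, 28] hi=[36, 38, 47] -> (len(lo)=3, len(hi)=3, max(lo)=28)
Step 7: insert 11 -> lo=[11, 17, 22, 28] hi=[36, 38, 47] -> (len(lo)=4, len(hi)=3, max(lo)=28)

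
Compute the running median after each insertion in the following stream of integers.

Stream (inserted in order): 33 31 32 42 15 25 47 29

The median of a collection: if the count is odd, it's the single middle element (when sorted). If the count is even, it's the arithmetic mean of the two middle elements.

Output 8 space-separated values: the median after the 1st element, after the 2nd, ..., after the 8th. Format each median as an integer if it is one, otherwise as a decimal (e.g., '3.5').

Step 1: insert 33 -> lo=[33] (size 1, max 33) hi=[] (size 0) -> median=33
Step 2: insert 31 -> lo=[31] (size 1, max 31) hi=[33] (size 1, min 33) -> median=32
Step 3: insert 32 -> lo=[31, 32] (size 2, max 32) hi=[33] (size 1, min 33) -> median=32
Step 4: insert 42 -> lo=[31, 32] (size 2, max 32) hi=[33, 42] (size 2, min 33) -> median=32.5
Step 5: insert 15 -> lo=[15, 31, 32] (size 3, max 32) hi=[33, 42] (size 2, min 33) -> median=32
Step 6: insert 25 -> lo=[15, 25, 31] (size 3, max 31) hi=[32, 33, 42] (size 3, min 32) -> median=31.5
Step 7: insert 47 -> lo=[15, 25, 31, 32] (size 4, max 32) hi=[33, 42, 47] (size 3, min 33) -> median=32
Step 8: insert 29 -> lo=[15, 25, 29, 31] (size 4, max 31) hi=[32, 33, 42, 47] (size 4, min 32) -> median=31.5

Answer: 33 32 32 32.5 32 31.5 32 31.5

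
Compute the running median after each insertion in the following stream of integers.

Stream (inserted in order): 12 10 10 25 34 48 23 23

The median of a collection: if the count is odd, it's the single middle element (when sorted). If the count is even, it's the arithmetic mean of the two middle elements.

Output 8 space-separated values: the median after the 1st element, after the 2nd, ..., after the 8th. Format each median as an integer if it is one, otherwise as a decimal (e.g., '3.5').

Step 1: insert 12 -> lo=[12] (size 1, max 12) hi=[] (size 0) -> median=12
Step 2: insert 10 -> lo=[10] (size 1, max 10) hi=[12] (size 1, min 12) -> median=11
Step 3: insert 10 -> lo=[10, 10] (size 2, max 10) hi=[12] (size 1, min 12) -> median=10
Step 4: insert 25 -> lo=[10, 10] (size 2, max 10) hi=[12, 25] (size 2, min 12) -> median=11
Step 5: insert 34 -> lo=[10, 10, 12] (size 3, max 12) hi=[25, 34] (size 2, min 25) -> median=12
Step 6: insert 48 -> lo=[10, 10, 12] (size 3, max 12) hi=[25, 34, 48] (size 3, min 25) -> median=18.5
Step 7: insert 23 -> lo=[10, 10, 12, 23] (size 4, max 23) hi=[25, 34, 48] (size 3, min 25) -> median=23
Step 8: insert 23 -> lo=[10, 10, 12, 23] (size 4, max 23) hi=[23, 25, 34, 48] (size 4, min 23) -> median=23

Answer: 12 11 10 11 12 18.5 23 23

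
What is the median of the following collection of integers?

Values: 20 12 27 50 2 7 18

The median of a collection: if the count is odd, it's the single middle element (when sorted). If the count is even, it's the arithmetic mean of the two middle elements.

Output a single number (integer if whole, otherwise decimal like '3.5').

Answer: 18

Derivation:
Step 1: insert 20 -> lo=[20] (size 1, max 20) hi=[] (size 0) -> median=20
Step 2: insert 12 -> lo=[12] (size 1, max 12) hi=[20] (size 1, min 20) -> median=16
Step 3: insert 27 -> lo=[12, 20] (size 2, max 20) hi=[27] (size 1, min 27) -> median=20
Step 4: insert 50 -> lo=[12, 20] (size 2, max 20) hi=[27, 50] (size 2, min 27) -> median=23.5
Step 5: insert 2 -> lo=[2, 12, 20] (size 3, max 20) hi=[27, 50] (size 2, min 27) -> median=20
Step 6: insert 7 -> lo=[2, 7, 12] (size 3, max 12) hi=[20, 27, 50] (size 3, min 20) -> median=16
Step 7: insert 18 -> lo=[2, 7, 12, 18] (size 4, max 18) hi=[20, 27, 50] (size 3, min 20) -> median=18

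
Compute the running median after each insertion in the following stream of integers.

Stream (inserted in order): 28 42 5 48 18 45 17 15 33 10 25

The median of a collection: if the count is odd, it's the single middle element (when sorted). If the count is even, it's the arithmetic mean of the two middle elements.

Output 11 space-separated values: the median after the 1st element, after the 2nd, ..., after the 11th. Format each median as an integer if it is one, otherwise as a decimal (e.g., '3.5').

Step 1: insert 28 -> lo=[28] (size 1, max 28) hi=[] (size 0) -> median=28
Step 2: insert 42 -> lo=[28] (size 1, max 28) hi=[42] (size 1, min 42) -> median=35
Step 3: insert 5 -> lo=[5, 28] (size 2, max 28) hi=[42] (size 1, min 42) -> median=28
Step 4: insert 48 -> lo=[5, 28] (size 2, max 28) hi=[42, 48] (size 2, min 42) -> median=35
Step 5: insert 18 -> lo=[5, 18, 28] (size 3, max 28) hi=[42, 48] (size 2, min 42) -> median=28
Step 6: insert 45 -> lo=[5, 18, 28] (size 3, max 28) hi=[42, 45, 48] (size 3, min 42) -> median=35
Step 7: insert 17 -> lo=[5, 17, 18, 28] (size 4, max 28) hi=[42, 45, 48] (size 3, min 42) -> median=28
Step 8: insert 15 -> lo=[5, 15, 17, 18] (size 4, max 18) hi=[28, 42, 45, 48] (size 4, min 28) -> median=23
Step 9: insert 33 -> lo=[5, 15, 17, 18, 28] (size 5, max 28) hi=[33, 42, 45, 48] (size 4, min 33) -> median=28
Step 10: insert 10 -> lo=[5, 10, 15, 17, 18] (size 5, max 18) hi=[28, 33, 42, 45, 48] (size 5, min 28) -> median=23
Step 11: insert 25 -> lo=[5, 10, 15, 17, 18, 25] (size 6, max 25) hi=[28, 33, 42, 45, 48] (size 5, min 28) -> median=25

Answer: 28 35 28 35 28 35 28 23 28 23 25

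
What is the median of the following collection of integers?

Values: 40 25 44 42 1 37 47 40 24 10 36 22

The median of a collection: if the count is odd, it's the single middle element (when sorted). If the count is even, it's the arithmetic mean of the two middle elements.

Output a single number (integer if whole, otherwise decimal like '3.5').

Answer: 36.5

Derivation:
Step 1: insert 40 -> lo=[40] (size 1, max 40) hi=[] (size 0) -> median=40
Step 2: insert 25 -> lo=[25] (size 1, max 25) hi=[40] (size 1, min 40) -> median=32.5
Step 3: insert 44 -> lo=[25, 40] (size 2, max 40) hi=[44] (size 1, min 44) -> median=40
Step 4: insert 42 -> lo=[25, 40] (size 2, max 40) hi=[42, 44] (size 2, min 42) -> median=41
Step 5: insert 1 -> lo=[1, 25, 40] (size 3, max 40) hi=[42, 44] (size 2, min 42) -> median=40
Step 6: insert 37 -> lo=[1, 25, 37] (size 3, max 37) hi=[40, 42, 44] (size 3, min 40) -> median=38.5
Step 7: insert 47 -> lo=[1, 25, 37, 40] (size 4, max 40) hi=[42, 44, 47] (size 3, min 42) -> median=40
Step 8: insert 40 -> lo=[1, 25, 37, 40] (size 4, max 40) hi=[40, 42, 44, 47] (size 4, min 40) -> median=40
Step 9: insert 24 -> lo=[1, 24, 25, 37, 40] (size 5, max 40) hi=[40, 42, 44, 47] (size 4, min 40) -> median=40
Step 10: insert 10 -> lo=[1, 10, 24, 25, 37] (size 5, max 37) hi=[40, 40, 42, 44, 47] (size 5, min 40) -> median=38.5
Step 11: insert 36 -> lo=[1, 10, 24, 25, 36, 37] (size 6, max 37) hi=[40, 40, 42, 44, 47] (size 5, min 40) -> median=37
Step 12: insert 22 -> lo=[1, 10, 22, 24, 25, 36] (size 6, max 36) hi=[37, 40, 40, 42, 44, 47] (size 6, min 37) -> median=36.5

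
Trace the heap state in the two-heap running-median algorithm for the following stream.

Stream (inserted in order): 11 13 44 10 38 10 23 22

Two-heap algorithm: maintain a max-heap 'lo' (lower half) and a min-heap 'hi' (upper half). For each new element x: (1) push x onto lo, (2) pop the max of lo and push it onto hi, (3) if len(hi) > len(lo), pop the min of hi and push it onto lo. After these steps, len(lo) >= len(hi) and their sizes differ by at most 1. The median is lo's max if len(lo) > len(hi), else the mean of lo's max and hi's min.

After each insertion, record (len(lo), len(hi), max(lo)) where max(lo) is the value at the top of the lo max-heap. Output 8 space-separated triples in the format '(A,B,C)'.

Answer: (1,0,11) (1,1,11) (2,1,13) (2,2,11) (3,2,13) (3,3,11) (4,3,13) (4,4,13)

Derivation:
Step 1: insert 11 -> lo=[11] hi=[] -> (len(lo)=1, len(hi)=0, max(lo)=11)
Step 2: insert 13 -> lo=[11] hi=[13] -> (len(lo)=1, len(hi)=1, max(lo)=11)
Step 3: insert 44 -> lo=[11, 13] hi=[44] -> (len(lo)=2, len(hi)=1, max(lo)=13)
Step 4: insert 10 -> lo=[10, 11] hi=[13, 44] -> (len(lo)=2, len(hi)=2, max(lo)=11)
Step 5: insert 38 -> lo=[10, 11, 13] hi=[38, 44] -> (len(lo)=3, len(hi)=2, max(lo)=13)
Step 6: insert 10 -> lo=[10, 10, 11] hi=[13, 38, 44] -> (len(lo)=3, len(hi)=3, max(lo)=11)
Step 7: insert 23 -> lo=[10, 10, 11, 13] hi=[23, 38, 44] -> (len(lo)=4, len(hi)=3, max(lo)=13)
Step 8: insert 22 -> lo=[10, 10, 11, 13] hi=[22, 23, 38, 44] -> (len(lo)=4, len(hi)=4, max(lo)=13)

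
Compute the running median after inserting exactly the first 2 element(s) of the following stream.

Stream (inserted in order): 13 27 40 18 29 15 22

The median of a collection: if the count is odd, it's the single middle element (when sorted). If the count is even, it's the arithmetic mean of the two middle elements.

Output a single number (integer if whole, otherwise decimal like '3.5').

Answer: 20

Derivation:
Step 1: insert 13 -> lo=[13] (size 1, max 13) hi=[] (size 0) -> median=13
Step 2: insert 27 -> lo=[13] (size 1, max 13) hi=[27] (size 1, min 27) -> median=20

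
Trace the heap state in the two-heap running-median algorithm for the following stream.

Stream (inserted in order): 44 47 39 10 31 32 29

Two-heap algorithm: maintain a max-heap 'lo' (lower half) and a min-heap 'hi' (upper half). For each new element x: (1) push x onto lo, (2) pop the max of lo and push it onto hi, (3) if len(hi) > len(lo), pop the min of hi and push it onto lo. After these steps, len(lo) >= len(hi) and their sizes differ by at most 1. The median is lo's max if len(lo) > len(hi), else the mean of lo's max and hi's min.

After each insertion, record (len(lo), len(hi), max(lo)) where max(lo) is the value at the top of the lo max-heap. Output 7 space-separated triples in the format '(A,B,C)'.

Answer: (1,0,44) (1,1,44) (2,1,44) (2,2,39) (3,2,39) (3,3,32) (4,3,32)

Derivation:
Step 1: insert 44 -> lo=[44] hi=[] -> (len(lo)=1, len(hi)=0, max(lo)=44)
Step 2: insert 47 -> lo=[44] hi=[47] -> (len(lo)=1, len(hi)=1, max(lo)=44)
Step 3: insert 39 -> lo=[39, 44] hi=[47] -> (len(lo)=2, len(hi)=1, max(lo)=44)
Step 4: insert 10 -> lo=[10, 39] hi=[44, 47] -> (len(lo)=2, len(hi)=2, max(lo)=39)
Step 5: insert 31 -> lo=[10, 31, 39] hi=[44, 47] -> (len(lo)=3, len(hi)=2, max(lo)=39)
Step 6: insert 32 -> lo=[10, 31, 32] hi=[39, 44, 47] -> (len(lo)=3, len(hi)=3, max(lo)=32)
Step 7: insert 29 -> lo=[10, 29, 31, 32] hi=[39, 44, 47] -> (len(lo)=4, len(hi)=3, max(lo)=32)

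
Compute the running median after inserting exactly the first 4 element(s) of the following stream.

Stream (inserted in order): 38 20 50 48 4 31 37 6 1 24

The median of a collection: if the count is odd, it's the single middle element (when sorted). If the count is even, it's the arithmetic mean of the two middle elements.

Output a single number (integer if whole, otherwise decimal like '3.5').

Step 1: insert 38 -> lo=[38] (size 1, max 38) hi=[] (size 0) -> median=38
Step 2: insert 20 -> lo=[20] (size 1, max 20) hi=[38] (size 1, min 38) -> median=29
Step 3: insert 50 -> lo=[20, 38] (size 2, max 38) hi=[50] (size 1, min 50) -> median=38
Step 4: insert 48 -> lo=[20, 38] (size 2, max 38) hi=[48, 50] (size 2, min 48) -> median=43

Answer: 43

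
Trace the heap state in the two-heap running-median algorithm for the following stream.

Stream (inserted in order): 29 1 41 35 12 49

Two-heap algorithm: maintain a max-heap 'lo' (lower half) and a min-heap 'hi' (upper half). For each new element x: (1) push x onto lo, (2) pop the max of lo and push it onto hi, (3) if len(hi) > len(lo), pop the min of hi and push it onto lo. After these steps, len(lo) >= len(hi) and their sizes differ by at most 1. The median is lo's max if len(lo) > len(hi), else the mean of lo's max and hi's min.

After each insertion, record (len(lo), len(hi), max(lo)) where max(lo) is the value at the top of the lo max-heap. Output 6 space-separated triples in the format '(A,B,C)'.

Answer: (1,0,29) (1,1,1) (2,1,29) (2,2,29) (3,2,29) (3,3,29)

Derivation:
Step 1: insert 29 -> lo=[29] hi=[] -> (len(lo)=1, len(hi)=0, max(lo)=29)
Step 2: insert 1 -> lo=[1] hi=[29] -> (len(lo)=1, len(hi)=1, max(lo)=1)
Step 3: insert 41 -> lo=[1, 29] hi=[41] -> (len(lo)=2, len(hi)=1, max(lo)=29)
Step 4: insert 35 -> lo=[1, 29] hi=[35, 41] -> (len(lo)=2, len(hi)=2, max(lo)=29)
Step 5: insert 12 -> lo=[1, 12, 29] hi=[35, 41] -> (len(lo)=3, len(hi)=2, max(lo)=29)
Step 6: insert 49 -> lo=[1, 12, 29] hi=[35, 41, 49] -> (len(lo)=3, len(hi)=3, max(lo)=29)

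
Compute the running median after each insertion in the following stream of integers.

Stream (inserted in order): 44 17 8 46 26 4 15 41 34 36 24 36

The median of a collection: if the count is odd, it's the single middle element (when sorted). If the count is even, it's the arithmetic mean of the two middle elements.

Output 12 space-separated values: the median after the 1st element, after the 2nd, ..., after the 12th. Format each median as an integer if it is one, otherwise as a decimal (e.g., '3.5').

Answer: 44 30.5 17 30.5 26 21.5 17 21.5 26 30 26 30

Derivation:
Step 1: insert 44 -> lo=[44] (size 1, max 44) hi=[] (size 0) -> median=44
Step 2: insert 17 -> lo=[17] (size 1, max 17) hi=[44] (size 1, min 44) -> median=30.5
Step 3: insert 8 -> lo=[8, 17] (size 2, max 17) hi=[44] (size 1, min 44) -> median=17
Step 4: insert 46 -> lo=[8, 17] (size 2, max 17) hi=[44, 46] (size 2, min 44) -> median=30.5
Step 5: insert 26 -> lo=[8, 17, 26] (size 3, max 26) hi=[44, 46] (size 2, min 44) -> median=26
Step 6: insert 4 -> lo=[4, 8, 17] (size 3, max 17) hi=[26, 44, 46] (size 3, min 26) -> median=21.5
Step 7: insert 15 -> lo=[4, 8, 15, 17] (size 4, max 17) hi=[26, 44, 46] (size 3, min 26) -> median=17
Step 8: insert 41 -> lo=[4, 8, 15, 17] (size 4, max 17) hi=[26, 41, 44, 46] (size 4, min 26) -> median=21.5
Step 9: insert 34 -> lo=[4, 8, 15, 17, 26] (size 5, max 26) hi=[34, 41, 44, 46] (size 4, min 34) -> median=26
Step 10: insert 36 -> lo=[4, 8, 15, 17, 26] (size 5, max 26) hi=[34, 36, 41, 44, 46] (size 5, min 34) -> median=30
Step 11: insert 24 -> lo=[4, 8, 15, 17, 24, 26] (size 6, max 26) hi=[34, 36, 41, 44, 46] (size 5, min 34) -> median=26
Step 12: insert 36 -> lo=[4, 8, 15, 17, 24, 26] (size 6, max 26) hi=[34, 36, 36, 41, 44, 46] (size 6, min 34) -> median=30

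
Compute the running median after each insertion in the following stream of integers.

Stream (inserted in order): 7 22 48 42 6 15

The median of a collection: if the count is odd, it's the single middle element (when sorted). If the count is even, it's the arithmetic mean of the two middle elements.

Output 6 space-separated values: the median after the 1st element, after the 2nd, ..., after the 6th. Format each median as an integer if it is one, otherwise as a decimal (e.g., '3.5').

Step 1: insert 7 -> lo=[7] (size 1, max 7) hi=[] (size 0) -> median=7
Step 2: insert 22 -> lo=[7] (size 1, max 7) hi=[22] (size 1, min 22) -> median=14.5
Step 3: insert 48 -> lo=[7, 22] (size 2, max 22) hi=[48] (size 1, min 48) -> median=22
Step 4: insert 42 -> lo=[7, 22] (size 2, max 22) hi=[42, 48] (size 2, min 42) -> median=32
Step 5: insert 6 -> lo=[6, 7, 22] (size 3, max 22) hi=[42, 48] (size 2, min 42) -> median=22
Step 6: insert 15 -> lo=[6, 7, 15] (size 3, max 15) hi=[22, 42, 48] (size 3, min 22) -> median=18.5

Answer: 7 14.5 22 32 22 18.5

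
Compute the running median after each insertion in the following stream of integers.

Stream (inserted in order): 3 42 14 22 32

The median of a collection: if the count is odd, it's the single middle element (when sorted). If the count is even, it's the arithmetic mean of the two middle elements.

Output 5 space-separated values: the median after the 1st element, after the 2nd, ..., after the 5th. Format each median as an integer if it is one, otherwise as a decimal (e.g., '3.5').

Answer: 3 22.5 14 18 22

Derivation:
Step 1: insert 3 -> lo=[3] (size 1, max 3) hi=[] (size 0) -> median=3
Step 2: insert 42 -> lo=[3] (size 1, max 3) hi=[42] (size 1, min 42) -> median=22.5
Step 3: insert 14 -> lo=[3, 14] (size 2, max 14) hi=[42] (size 1, min 42) -> median=14
Step 4: insert 22 -> lo=[3, 14] (size 2, max 14) hi=[22, 42] (size 2, min 22) -> median=18
Step 5: insert 32 -> lo=[3, 14, 22] (size 3, max 22) hi=[32, 42] (size 2, min 32) -> median=22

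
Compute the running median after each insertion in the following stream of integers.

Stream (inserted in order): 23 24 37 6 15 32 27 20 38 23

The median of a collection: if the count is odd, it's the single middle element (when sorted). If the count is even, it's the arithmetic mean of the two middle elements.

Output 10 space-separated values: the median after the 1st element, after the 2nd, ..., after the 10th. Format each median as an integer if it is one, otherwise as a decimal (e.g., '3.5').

Answer: 23 23.5 24 23.5 23 23.5 24 23.5 24 23.5

Derivation:
Step 1: insert 23 -> lo=[23] (size 1, max 23) hi=[] (size 0) -> median=23
Step 2: insert 24 -> lo=[23] (size 1, max 23) hi=[24] (size 1, min 24) -> median=23.5
Step 3: insert 37 -> lo=[23, 24] (size 2, max 24) hi=[37] (size 1, min 37) -> median=24
Step 4: insert 6 -> lo=[6, 23] (size 2, max 23) hi=[24, 37] (size 2, min 24) -> median=23.5
Step 5: insert 15 -> lo=[6, 15, 23] (size 3, max 23) hi=[24, 37] (size 2, min 24) -> median=23
Step 6: insert 32 -> lo=[6, 15, 23] (size 3, max 23) hi=[24, 32, 37] (size 3, min 24) -> median=23.5
Step 7: insert 27 -> lo=[6, 15, 23, 24] (size 4, max 24) hi=[27, 32, 37] (size 3, min 27) -> median=24
Step 8: insert 20 -> lo=[6, 15, 20, 23] (size 4, max 23) hi=[24, 27, 32, 37] (size 4, min 24) -> median=23.5
Step 9: insert 38 -> lo=[6, 15, 20, 23, 24] (size 5, max 24) hi=[27, 32, 37, 38] (size 4, min 27) -> median=24
Step 10: insert 23 -> lo=[6, 15, 20, 23, 23] (size 5, max 23) hi=[24, 27, 32, 37, 38] (size 5, min 24) -> median=23.5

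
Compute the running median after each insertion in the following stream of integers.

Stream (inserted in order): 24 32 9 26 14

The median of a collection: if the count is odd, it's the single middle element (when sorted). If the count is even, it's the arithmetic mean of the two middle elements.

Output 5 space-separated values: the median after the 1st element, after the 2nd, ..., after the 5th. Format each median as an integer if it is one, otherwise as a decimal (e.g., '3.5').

Step 1: insert 24 -> lo=[24] (size 1, max 24) hi=[] (size 0) -> median=24
Step 2: insert 32 -> lo=[24] (size 1, max 24) hi=[32] (size 1, min 32) -> median=28
Step 3: insert 9 -> lo=[9, 24] (size 2, max 24) hi=[32] (size 1, min 32) -> median=24
Step 4: insert 26 -> lo=[9, 24] (size 2, max 24) hi=[26, 32] (size 2, min 26) -> median=25
Step 5: insert 14 -> lo=[9, 14, 24] (size 3, max 24) hi=[26, 32] (size 2, min 26) -> median=24

Answer: 24 28 24 25 24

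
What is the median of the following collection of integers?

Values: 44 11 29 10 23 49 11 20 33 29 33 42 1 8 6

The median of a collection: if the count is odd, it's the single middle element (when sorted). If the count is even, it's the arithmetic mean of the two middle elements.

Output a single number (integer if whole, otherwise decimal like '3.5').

Step 1: insert 44 -> lo=[44] (size 1, max 44) hi=[] (size 0) -> median=44
Step 2: insert 11 -> lo=[11] (size 1, max 11) hi=[44] (size 1, min 44) -> median=27.5
Step 3: insert 29 -> lo=[11, 29] (size 2, max 29) hi=[44] (size 1, min 44) -> median=29
Step 4: insert 10 -> lo=[10, 11] (size 2, max 11) hi=[29, 44] (size 2, min 29) -> median=20
Step 5: insert 23 -> lo=[10, 11, 23] (size 3, max 23) hi=[29, 44] (size 2, min 29) -> median=23
Step 6: insert 49 -> lo=[10, 11, 23] (size 3, max 23) hi=[29, 44, 49] (size 3, min 29) -> median=26
Step 7: insert 11 -> lo=[10, 11, 11, 23] (size 4, max 23) hi=[29, 44, 49] (size 3, min 29) -> median=23
Step 8: insert 20 -> lo=[10, 11, 11, 20] (size 4, max 20) hi=[23, 29, 44, 49] (size 4, min 23) -> median=21.5
Step 9: insert 33 -> lo=[10, 11, 11, 20, 23] (size 5, max 23) hi=[29, 33, 44, 49] (size 4, min 29) -> median=23
Step 10: insert 29 -> lo=[10, 11, 11, 20, 23] (size 5, max 23) hi=[29, 29, 33, 44, 49] (size 5, min 29) -> median=26
Step 11: insert 33 -> lo=[10, 11, 11, 20, 23, 29] (size 6, max 29) hi=[29, 33, 33, 44, 49] (size 5, min 29) -> median=29
Step 12: insert 42 -> lo=[10, 11, 11, 20, 23, 29] (size 6, max 29) hi=[29, 33, 33, 42, 44, 49] (size 6, min 29) -> median=29
Step 13: insert 1 -> lo=[1, 10, 11, 11, 20, 23, 29] (size 7, max 29) hi=[29, 33, 33, 42, 44, 49] (size 6, min 29) -> median=29
Step 14: insert 8 -> lo=[1, 8, 10, 11, 11, 20, 23] (size 7, max 23) hi=[29, 29, 33, 33, 42, 44, 49] (size 7, min 29) -> median=26
Step 15: insert 6 -> lo=[1, 6, 8, 10, 11, 11, 20, 23] (size 8, max 23) hi=[29, 29, 33, 33, 42, 44, 49] (size 7, min 29) -> median=23

Answer: 23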